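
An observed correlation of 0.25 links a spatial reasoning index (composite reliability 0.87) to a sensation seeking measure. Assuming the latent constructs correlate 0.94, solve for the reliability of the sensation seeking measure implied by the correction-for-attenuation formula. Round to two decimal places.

r_true = r_obs / √(r_xx · r_yy) ⇒ 0.94 = 0.25 / √(0.87 · r_yy).
√(0.87 · r_yy) = 0.25 / 0.94 = 0.2660; 0.87 · r_yy = 0.0708; r_yy = 0.0708 / 0.87 ≈ 0.08.

0.08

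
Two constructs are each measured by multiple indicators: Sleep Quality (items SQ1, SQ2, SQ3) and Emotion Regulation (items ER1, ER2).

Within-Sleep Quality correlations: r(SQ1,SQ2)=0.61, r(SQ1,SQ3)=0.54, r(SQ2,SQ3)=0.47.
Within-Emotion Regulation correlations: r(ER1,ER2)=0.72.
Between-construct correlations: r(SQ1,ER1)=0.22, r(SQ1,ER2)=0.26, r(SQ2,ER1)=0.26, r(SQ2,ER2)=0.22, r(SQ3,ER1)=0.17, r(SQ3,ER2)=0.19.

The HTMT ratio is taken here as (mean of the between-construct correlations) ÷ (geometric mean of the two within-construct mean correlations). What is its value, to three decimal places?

Between-construct mean = 1.32/6 = 0.2200.
Mean within-SQ = 1.62/3 = 0.5400; mean within-ER = 0.72/1 = 0.7200.
Geometric mean = √(0.5400 × 0.7200) = 0.6235.
HTMT = 0.2200 / 0.6235 = 0.353.

0.353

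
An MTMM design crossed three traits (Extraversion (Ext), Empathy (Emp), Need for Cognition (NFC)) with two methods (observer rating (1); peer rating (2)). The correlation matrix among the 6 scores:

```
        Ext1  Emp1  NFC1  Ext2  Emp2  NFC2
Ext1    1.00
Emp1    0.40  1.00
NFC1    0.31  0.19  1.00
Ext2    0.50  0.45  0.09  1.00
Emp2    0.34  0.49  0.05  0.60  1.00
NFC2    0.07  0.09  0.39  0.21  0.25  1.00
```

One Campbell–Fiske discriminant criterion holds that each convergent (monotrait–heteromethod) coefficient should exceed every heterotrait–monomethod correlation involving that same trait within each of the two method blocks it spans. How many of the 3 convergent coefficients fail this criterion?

2

Each convergent coefficient versus the relevant comparison correlations:
Ext (methods 1·2): 0.50 vs {0.40, 0.60, 0.31, 0.21} → fail.
Emp (methods 1·2): 0.49 vs {0.40, 0.60, 0.19, 0.25} → fail.
NFC (methods 1·2): 0.39 vs {0.31, 0.21, 0.19, 0.25} → pass.
2 of 3 fail.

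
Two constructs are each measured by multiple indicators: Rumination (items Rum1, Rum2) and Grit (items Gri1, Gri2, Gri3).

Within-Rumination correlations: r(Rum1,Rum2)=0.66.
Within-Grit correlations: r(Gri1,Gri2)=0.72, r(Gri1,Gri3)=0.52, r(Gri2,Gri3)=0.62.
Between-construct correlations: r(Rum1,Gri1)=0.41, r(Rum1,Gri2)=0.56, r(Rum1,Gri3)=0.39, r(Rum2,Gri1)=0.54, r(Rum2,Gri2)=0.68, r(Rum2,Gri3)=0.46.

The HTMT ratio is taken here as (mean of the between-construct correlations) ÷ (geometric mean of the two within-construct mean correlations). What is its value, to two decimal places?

Mean heterotrait r = 3.04/6 = 0.5067.
Mean within-Rum = 0.66/1 = 0.6600; mean within-Gri = 1.86/3 = 0.6200.
Geometric mean = √(0.6600 × 0.6200) = 0.6397.
HTMT = 0.5067 / 0.6397 = 0.79.

0.79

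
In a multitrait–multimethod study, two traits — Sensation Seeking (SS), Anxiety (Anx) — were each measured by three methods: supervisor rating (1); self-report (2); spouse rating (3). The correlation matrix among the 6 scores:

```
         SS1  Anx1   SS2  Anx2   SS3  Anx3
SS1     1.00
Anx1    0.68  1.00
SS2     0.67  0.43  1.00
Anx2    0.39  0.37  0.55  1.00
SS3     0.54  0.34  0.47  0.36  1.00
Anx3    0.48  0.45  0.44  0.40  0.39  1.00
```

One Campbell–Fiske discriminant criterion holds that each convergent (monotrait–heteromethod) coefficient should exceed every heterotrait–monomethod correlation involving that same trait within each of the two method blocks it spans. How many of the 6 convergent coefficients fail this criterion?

Convergent coefficients and their comparison sets:
SS (methods 1·2): 0.67 vs {0.68, 0.55} → fail.
SS (methods 1·3): 0.54 vs {0.68, 0.39} → fail.
SS (methods 2·3): 0.47 vs {0.55, 0.39} → fail.
Anx (methods 1·2): 0.37 vs {0.68, 0.55} → fail.
Anx (methods 1·3): 0.45 vs {0.68, 0.39} → fail.
Anx (methods 2·3): 0.40 vs {0.55, 0.39} → fail.
6 of 6 fail.

6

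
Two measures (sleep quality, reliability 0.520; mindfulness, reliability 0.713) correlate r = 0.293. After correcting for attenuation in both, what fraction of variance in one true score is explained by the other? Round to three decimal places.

Disattenuated r = 0.293 / √(0.520 × 0.713) = 0.293 / 0.6089 = 0.4812.
Shared true-score variance = 0.4812² = 0.2316 ≈ 0.232.

0.232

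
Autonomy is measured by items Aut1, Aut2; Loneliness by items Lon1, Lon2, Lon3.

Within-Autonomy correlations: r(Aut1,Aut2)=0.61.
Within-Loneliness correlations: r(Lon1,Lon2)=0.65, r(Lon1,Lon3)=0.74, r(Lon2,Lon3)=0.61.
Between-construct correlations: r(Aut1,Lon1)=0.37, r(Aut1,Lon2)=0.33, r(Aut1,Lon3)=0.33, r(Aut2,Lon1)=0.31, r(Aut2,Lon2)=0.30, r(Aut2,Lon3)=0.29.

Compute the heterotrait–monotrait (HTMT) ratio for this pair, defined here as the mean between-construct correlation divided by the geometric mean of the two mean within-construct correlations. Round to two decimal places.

Mean heterotrait r = 1.93/6 = 0.3217.
Mean within-Aut = 0.61/1 = 0.6100; mean within-Lon = 2.00/3 = 0.6667.
Geometric mean = √(0.6100 × 0.6667) = 0.6377.
HTMT = 0.3217 / 0.6377 = 0.50.

0.50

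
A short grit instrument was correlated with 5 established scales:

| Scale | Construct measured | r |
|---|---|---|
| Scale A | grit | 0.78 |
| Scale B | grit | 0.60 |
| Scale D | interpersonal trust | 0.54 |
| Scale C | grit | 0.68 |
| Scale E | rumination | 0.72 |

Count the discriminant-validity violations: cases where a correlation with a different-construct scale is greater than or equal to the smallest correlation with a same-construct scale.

1

Convergent (same construct = grit): Scale A, Scale B, Scale C.
Smallest convergent = 0.60. Discriminant values: 0.54, 0.72; count ≥ 0.60 → 1.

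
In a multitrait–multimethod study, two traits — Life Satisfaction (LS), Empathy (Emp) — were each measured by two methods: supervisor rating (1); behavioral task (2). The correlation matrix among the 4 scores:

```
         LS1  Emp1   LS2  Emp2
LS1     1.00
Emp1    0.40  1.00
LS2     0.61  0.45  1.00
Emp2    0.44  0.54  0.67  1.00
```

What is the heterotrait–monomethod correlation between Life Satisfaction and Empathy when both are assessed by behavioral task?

Different traits, same method: r(LS2, Emp2) = 0.67.

0.67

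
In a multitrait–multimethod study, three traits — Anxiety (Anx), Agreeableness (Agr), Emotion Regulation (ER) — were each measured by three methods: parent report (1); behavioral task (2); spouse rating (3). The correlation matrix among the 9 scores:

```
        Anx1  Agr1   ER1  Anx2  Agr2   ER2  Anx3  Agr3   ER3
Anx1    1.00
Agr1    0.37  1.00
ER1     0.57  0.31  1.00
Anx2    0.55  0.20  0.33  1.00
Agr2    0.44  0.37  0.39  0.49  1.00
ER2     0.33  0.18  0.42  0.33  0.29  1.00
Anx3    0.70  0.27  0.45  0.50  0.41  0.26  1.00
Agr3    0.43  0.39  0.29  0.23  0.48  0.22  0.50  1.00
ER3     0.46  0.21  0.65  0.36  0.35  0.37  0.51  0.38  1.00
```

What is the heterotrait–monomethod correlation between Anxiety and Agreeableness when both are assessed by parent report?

Different traits, same method: r(Anx1, Agr1) = 0.37.

0.37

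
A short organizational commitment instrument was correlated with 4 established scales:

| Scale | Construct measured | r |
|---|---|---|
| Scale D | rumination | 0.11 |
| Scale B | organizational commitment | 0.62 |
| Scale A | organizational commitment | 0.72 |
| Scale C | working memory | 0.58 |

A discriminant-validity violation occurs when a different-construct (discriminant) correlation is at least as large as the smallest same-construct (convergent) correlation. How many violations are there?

Convergent (same construct = organizational commitment): Scale B, Scale A.
Smallest convergent = 0.62. Discriminant values: 0.11, 0.58; count ≥ 0.62 → 0.

0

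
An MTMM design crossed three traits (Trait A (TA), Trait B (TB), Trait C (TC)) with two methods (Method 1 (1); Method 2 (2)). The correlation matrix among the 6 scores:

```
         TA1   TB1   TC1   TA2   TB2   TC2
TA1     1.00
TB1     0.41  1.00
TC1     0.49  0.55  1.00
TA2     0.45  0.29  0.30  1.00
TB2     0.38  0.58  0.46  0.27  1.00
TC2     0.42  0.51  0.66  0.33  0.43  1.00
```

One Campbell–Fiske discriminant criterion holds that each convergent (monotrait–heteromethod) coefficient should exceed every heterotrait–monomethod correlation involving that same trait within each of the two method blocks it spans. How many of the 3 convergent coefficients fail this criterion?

Each convergent coefficient versus the relevant comparison correlations:
TA (methods 1·2): 0.45 vs {0.41, 0.27, 0.49, 0.33} → fail.
TB (methods 1·2): 0.58 vs {0.41, 0.27, 0.55, 0.43} → pass.
TC (methods 1·2): 0.66 vs {0.49, 0.33, 0.55, 0.43} → pass.
1 of 3 fail.

1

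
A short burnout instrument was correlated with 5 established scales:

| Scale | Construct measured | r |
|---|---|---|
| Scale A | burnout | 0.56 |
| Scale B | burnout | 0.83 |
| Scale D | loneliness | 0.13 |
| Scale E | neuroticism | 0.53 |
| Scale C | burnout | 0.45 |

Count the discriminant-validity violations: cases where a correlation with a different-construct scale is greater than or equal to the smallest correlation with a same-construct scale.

Convergent (same construct = burnout): Scale A, Scale B, Scale C.
Smallest convergent = 0.45. Discriminant values: 0.13, 0.53; count ≥ 0.45 → 1.

1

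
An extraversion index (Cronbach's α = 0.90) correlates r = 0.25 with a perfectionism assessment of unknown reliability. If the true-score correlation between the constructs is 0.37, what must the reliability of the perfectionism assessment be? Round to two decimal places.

r_true = r_obs / √(r_xx · r_yy) ⇒ 0.37 = 0.25 / √(0.90 · r_yy).
√(0.90 · r_yy) = 0.25 / 0.37 = 0.6757; 0.90 · r_yy = 0.4566; r_yy = 0.4566 / 0.90 ≈ 0.51.

0.51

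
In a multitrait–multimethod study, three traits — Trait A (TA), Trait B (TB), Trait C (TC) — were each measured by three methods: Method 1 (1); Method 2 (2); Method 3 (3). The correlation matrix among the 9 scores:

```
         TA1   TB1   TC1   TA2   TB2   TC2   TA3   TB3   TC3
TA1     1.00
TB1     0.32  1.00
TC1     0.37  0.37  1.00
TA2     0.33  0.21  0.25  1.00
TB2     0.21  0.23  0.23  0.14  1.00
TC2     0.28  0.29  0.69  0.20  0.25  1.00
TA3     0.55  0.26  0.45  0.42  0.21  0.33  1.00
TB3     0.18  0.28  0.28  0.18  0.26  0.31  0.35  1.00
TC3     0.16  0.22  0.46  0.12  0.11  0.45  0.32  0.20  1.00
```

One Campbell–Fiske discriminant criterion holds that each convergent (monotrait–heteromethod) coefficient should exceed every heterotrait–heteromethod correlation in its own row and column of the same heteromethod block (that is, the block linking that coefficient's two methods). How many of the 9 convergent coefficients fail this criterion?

Checking each validity diagonal entry against its comparison values:
TA (methods 1·2): 0.33 vs {0.21, 0.21, 0.28, 0.25} → pass.
TA (methods 1·3): 0.55 vs {0.18, 0.26, 0.16, 0.45} → pass.
TA (methods 2·3): 0.42 vs {0.18, 0.21, 0.12, 0.33} → pass.
TB (methods 1·2): 0.23 vs {0.21, 0.21, 0.29, 0.23} → fail.
TB (methods 1·3): 0.28 vs {0.26, 0.18, 0.22, 0.28} → fail.
TB (methods 2·3): 0.26 vs {0.21, 0.18, 0.11, 0.31} → fail.
TC (methods 1·2): 0.69 vs {0.25, 0.28, 0.23, 0.29} → pass.
TC (methods 1·3): 0.46 vs {0.45, 0.16, 0.28, 0.22} → pass.
TC (methods 2·3): 0.45 vs {0.33, 0.12, 0.31, 0.11} → pass.
3 of 9 fail.

3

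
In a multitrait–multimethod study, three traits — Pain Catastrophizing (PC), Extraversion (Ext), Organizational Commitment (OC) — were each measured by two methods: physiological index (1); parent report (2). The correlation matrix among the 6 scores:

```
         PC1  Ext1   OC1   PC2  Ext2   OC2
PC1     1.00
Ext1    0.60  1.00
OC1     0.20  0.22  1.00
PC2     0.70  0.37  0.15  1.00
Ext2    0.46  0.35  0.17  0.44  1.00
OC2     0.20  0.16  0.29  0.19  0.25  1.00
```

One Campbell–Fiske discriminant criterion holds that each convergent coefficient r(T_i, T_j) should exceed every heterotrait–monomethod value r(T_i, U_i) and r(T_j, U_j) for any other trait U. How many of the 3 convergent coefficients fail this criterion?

1

Convergent coefficients and their comparison sets:
PC (methods 1·2): 0.70 vs {0.60, 0.44, 0.20, 0.19} → pass.
Ext (methods 1·2): 0.35 vs {0.60, 0.44, 0.22, 0.25} → fail.
OC (methods 1·2): 0.29 vs {0.20, 0.19, 0.22, 0.25} → pass.
1 of 3 fail.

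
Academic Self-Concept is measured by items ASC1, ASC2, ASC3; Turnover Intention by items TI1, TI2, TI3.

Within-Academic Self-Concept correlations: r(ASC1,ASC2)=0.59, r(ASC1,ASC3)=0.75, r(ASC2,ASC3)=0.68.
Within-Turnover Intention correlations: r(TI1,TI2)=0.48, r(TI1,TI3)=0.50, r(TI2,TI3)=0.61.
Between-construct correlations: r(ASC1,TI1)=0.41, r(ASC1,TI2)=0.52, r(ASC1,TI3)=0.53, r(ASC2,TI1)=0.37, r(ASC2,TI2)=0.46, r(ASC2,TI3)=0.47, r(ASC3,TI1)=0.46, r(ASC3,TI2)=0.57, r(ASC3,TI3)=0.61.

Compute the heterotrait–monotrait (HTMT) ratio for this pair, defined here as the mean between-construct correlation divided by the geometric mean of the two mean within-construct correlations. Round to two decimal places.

0.82

Mean heterotrait r = 4.40/9 = 0.4889.
Mean within-ASC = 2.02/3 = 0.6733; mean within-TI = 1.59/3 = 0.5300.
Geometric mean = √(0.6733 × 0.5300) = 0.5974.
HTMT = 0.4889 / 0.5974 = 0.82.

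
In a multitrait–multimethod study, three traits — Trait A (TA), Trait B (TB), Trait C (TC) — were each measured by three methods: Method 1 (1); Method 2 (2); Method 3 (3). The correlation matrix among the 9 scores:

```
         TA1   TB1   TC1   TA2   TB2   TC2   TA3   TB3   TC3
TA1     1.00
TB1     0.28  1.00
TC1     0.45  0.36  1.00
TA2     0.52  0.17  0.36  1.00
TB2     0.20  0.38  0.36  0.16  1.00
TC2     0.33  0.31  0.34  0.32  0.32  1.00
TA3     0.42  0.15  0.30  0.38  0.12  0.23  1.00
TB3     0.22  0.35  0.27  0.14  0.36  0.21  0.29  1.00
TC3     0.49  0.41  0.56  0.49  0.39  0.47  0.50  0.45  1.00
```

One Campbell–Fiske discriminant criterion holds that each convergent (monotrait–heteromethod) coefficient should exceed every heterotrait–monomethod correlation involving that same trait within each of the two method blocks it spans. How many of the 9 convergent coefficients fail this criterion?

Convergent coefficients and their comparison sets:
TA (methods 1·2): 0.52 vs {0.28, 0.16, 0.45, 0.32} → pass.
TA (methods 1·3): 0.42 vs {0.28, 0.29, 0.45, 0.50} → fail.
TA (methods 2·3): 0.38 vs {0.16, 0.29, 0.32, 0.50} → fail.
TB (methods 1·2): 0.38 vs {0.28, 0.16, 0.36, 0.32} → pass.
TB (methods 1·3): 0.35 vs {0.28, 0.29, 0.36, 0.45} → fail.
TB (methods 2·3): 0.36 vs {0.16, 0.29, 0.32, 0.45} → fail.
TC (methods 1·2): 0.34 vs {0.45, 0.32, 0.36, 0.32} → fail.
TC (methods 1·3): 0.56 vs {0.45, 0.50, 0.36, 0.45} → pass.
TC (methods 2·3): 0.47 vs {0.32, 0.50, 0.32, 0.45} → fail.
6 of 9 fail.

6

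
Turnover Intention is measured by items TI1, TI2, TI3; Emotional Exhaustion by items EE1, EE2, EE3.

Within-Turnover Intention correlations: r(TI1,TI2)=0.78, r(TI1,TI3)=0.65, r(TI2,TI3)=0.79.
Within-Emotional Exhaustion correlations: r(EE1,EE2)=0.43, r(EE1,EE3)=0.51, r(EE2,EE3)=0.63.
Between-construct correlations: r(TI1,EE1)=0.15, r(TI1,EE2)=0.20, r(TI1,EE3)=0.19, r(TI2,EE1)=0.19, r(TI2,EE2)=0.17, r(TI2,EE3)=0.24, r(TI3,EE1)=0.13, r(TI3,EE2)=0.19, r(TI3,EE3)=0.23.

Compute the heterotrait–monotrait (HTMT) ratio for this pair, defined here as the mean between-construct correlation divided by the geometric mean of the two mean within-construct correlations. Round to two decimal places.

Between-construct mean = 1.69/9 = 0.1878.
Mean within-TI = 2.22/3 = 0.7400; mean within-EE = 1.57/3 = 0.5233.
Geometric mean = √(0.7400 × 0.5233) = 0.6223.
HTMT = 0.1878 / 0.6223 = 0.30.

0.30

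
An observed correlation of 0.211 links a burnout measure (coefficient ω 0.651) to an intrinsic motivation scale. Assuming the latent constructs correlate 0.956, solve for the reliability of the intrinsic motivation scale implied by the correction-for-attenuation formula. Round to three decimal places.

r_true = r_obs / √(r_xx · r_yy) ⇒ 0.956 = 0.211 / √(0.651 · r_yy).
√(0.651 · r_yy) = 0.211 / 0.956 = 0.2207; 0.651 · r_yy = 0.0487; r_yy = 0.0487 / 0.651 ≈ 0.075.

0.075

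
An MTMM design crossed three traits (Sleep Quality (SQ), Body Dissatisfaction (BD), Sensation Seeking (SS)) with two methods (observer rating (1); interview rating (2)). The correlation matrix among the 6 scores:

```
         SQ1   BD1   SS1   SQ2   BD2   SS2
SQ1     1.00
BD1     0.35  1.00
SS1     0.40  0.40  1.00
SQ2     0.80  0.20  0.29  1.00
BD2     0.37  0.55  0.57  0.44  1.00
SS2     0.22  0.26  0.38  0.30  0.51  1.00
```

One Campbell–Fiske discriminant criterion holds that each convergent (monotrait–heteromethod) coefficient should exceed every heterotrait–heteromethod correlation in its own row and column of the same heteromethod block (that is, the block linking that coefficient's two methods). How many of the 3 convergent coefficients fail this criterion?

2

Each convergent coefficient versus the relevant comparison correlations:
SQ (methods 1·2): 0.80 vs {0.37, 0.20, 0.22, 0.29} → pass.
BD (methods 1·2): 0.55 vs {0.20, 0.37, 0.26, 0.57} → fail.
SS (methods 1·2): 0.38 vs {0.29, 0.22, 0.57, 0.26} → fail.
2 of 3 fail.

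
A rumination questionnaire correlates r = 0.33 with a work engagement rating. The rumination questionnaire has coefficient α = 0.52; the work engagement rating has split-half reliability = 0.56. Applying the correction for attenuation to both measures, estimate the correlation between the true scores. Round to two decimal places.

0.61

r_true = r_obs / √(r_xx · r_yy) = 0.33 / √(0.52 × 0.56) = 0.33 / √0.2912 = 0.33 / 0.5396 ≈ 0.61.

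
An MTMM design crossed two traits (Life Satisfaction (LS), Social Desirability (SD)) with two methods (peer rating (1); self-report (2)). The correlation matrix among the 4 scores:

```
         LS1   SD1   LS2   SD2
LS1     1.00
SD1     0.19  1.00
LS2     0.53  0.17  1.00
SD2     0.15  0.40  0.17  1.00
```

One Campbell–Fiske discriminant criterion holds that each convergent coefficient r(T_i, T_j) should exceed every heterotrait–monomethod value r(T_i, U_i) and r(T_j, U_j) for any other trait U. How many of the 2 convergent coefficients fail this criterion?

Checking each validity diagonal entry against its comparison values:
LS (methods 1·2): 0.53 vs {0.19, 0.17} → pass.
SD (methods 1·2): 0.40 vs {0.19, 0.17} → pass.
0 of 2 fail.

0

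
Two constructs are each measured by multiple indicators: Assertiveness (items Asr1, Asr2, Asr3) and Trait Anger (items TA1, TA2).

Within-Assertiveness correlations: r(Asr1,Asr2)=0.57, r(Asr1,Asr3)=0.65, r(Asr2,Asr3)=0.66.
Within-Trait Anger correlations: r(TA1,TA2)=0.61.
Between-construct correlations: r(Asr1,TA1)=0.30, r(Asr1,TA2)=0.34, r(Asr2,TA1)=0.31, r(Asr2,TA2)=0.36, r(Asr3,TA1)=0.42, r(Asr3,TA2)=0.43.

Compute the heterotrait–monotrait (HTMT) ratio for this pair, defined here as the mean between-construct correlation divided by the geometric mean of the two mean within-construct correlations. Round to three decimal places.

Mean heterotrait r = 2.16/6 = 0.3600.
Mean within-Asr = 1.88/3 = 0.6267; mean within-TA = 0.61/1 = 0.6100.
Geometric mean = √(0.6267 × 0.6100) = 0.6183.
HTMT = 0.3600 / 0.6183 = 0.582.

0.582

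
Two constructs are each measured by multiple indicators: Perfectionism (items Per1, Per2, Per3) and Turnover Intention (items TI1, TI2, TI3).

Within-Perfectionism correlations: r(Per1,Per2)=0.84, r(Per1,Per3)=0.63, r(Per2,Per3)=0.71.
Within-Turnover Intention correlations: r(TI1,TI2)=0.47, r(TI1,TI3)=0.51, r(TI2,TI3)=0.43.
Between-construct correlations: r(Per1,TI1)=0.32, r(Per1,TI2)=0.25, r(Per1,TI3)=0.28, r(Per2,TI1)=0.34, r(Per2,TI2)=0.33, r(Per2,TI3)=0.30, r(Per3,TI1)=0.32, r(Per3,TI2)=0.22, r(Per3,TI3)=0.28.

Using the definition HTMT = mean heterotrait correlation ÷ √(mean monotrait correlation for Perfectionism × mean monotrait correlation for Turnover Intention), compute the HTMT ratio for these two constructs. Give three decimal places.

Mean heterotrait r = 2.64/9 = 0.2933.
Mean within-Per = 2.18/3 = 0.7267; mean within-TI = 1.41/3 = 0.4700.
Geometric mean = √(0.7267 × 0.4700) = 0.5844.
HTMT = 0.2933 / 0.5844 = 0.502.

0.502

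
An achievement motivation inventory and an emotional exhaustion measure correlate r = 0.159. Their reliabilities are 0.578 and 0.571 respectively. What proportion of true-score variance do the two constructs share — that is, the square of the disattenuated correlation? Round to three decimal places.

Disattenuated r = 0.159 / √(0.578 × 0.571) = 0.159 / 0.5745 = 0.2768.
Shared true-score variance = 0.2768² = 0.0766 ≈ 0.077.

0.077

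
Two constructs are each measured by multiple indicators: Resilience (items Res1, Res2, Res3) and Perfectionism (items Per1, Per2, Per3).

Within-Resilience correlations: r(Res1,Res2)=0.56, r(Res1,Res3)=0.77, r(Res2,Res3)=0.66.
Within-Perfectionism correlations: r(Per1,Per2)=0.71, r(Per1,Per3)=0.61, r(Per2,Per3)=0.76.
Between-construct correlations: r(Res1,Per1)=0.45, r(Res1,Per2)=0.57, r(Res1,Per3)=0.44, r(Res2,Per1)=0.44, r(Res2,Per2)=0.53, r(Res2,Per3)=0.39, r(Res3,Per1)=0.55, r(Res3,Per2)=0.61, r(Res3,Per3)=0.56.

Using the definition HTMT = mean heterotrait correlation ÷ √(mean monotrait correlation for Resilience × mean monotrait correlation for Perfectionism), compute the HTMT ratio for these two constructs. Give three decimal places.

0.744

Mean between = 4.54/9 = 0.5044.
Mean within-Res = 1.99/3 = 0.6633; mean within-Per = 2.08/3 = 0.6933.
Geometric mean = √(0.6633 × 0.6933) = 0.6781.
HTMT = 0.5044 / 0.6781 = 0.744.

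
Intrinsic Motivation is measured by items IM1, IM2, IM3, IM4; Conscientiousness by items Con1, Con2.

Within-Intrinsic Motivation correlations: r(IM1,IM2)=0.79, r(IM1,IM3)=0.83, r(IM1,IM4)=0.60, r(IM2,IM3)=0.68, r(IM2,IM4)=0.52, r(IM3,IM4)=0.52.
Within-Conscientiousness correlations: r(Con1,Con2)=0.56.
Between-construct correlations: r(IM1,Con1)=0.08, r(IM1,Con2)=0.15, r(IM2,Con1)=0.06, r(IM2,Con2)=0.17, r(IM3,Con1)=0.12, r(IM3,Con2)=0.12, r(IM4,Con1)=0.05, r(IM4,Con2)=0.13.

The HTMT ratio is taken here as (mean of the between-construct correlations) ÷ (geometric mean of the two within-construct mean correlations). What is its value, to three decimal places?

0.181

Mean heterotrait r = 0.88/8 = 0.1100.
Mean within-IM = 3.94/6 = 0.6567; mean within-Con = 0.56/1 = 0.5600.
Geometric mean = √(0.6567 × 0.5600) = 0.6064.
HTMT = 0.1100 / 0.6064 = 0.181.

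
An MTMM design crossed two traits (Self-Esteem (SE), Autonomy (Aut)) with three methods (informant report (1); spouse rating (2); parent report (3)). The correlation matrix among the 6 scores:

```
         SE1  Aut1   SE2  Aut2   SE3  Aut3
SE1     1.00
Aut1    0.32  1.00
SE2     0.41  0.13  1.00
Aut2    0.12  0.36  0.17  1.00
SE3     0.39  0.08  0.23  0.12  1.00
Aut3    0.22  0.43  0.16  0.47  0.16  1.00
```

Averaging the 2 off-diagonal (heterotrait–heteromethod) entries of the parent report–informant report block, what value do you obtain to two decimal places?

HTHM values (method 3 × method 1): 0.08, 0.22; mean = 0.30/2 = 0.15.

0.15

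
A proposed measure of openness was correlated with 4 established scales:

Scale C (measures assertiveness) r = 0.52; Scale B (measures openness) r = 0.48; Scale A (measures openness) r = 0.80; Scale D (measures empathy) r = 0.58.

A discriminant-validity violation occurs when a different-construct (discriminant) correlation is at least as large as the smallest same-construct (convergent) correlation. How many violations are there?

Convergent (same construct = openness): Scale B, Scale A.
Smallest convergent = 0.48. Discriminant values: 0.52, 0.58; count ≥ 0.48 → 2.

2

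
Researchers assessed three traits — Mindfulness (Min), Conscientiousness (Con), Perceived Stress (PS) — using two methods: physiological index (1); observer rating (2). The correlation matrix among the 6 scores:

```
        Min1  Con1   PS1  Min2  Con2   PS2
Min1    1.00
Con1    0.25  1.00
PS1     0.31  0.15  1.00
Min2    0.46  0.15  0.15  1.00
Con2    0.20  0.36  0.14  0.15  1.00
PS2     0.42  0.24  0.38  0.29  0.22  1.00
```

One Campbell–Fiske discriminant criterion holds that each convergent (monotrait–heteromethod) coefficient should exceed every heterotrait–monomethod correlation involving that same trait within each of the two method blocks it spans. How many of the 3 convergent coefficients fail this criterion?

0

Each convergent coefficient versus the relevant comparison correlations:
Min (methods 1·2): 0.46 vs {0.25, 0.15, 0.31, 0.29} → pass.
Con (methods 1·2): 0.36 vs {0.25, 0.15, 0.15, 0.22} → pass.
PS (methods 1·2): 0.38 vs {0.31, 0.29, 0.15, 0.22} → pass.
0 of 3 fail.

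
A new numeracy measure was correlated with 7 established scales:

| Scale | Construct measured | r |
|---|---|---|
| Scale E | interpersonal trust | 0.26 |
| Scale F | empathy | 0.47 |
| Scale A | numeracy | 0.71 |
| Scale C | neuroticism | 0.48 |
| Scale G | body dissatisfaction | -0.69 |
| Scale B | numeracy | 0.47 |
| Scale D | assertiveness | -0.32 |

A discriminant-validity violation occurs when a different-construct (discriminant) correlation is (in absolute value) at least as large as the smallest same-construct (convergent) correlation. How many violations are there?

3

Convergent (same construct = numeracy): Scale A, Scale B.
Smallest convergent = 0.47. Discriminant |r|: 0.26, 0.47, 0.48, 0.69, 0.32; count ≥ 0.47 → 3.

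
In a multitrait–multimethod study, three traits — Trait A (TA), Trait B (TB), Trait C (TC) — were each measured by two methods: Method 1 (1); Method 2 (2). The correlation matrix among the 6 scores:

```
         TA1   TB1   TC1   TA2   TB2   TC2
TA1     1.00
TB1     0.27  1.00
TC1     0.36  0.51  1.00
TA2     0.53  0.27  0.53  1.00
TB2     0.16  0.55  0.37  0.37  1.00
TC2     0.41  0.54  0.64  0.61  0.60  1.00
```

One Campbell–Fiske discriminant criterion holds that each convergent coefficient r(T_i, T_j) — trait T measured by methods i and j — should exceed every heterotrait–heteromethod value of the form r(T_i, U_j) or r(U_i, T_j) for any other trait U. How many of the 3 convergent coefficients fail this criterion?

1

Checking each validity diagonal entry against its comparison values:
TA (methods 1·2): 0.53 vs {0.16, 0.27, 0.41, 0.53} → fail.
TB (methods 1·2): 0.55 vs {0.27, 0.16, 0.54, 0.37} → pass.
TC (methods 1·2): 0.64 vs {0.53, 0.41, 0.37, 0.54} → pass.
1 of 3 fail.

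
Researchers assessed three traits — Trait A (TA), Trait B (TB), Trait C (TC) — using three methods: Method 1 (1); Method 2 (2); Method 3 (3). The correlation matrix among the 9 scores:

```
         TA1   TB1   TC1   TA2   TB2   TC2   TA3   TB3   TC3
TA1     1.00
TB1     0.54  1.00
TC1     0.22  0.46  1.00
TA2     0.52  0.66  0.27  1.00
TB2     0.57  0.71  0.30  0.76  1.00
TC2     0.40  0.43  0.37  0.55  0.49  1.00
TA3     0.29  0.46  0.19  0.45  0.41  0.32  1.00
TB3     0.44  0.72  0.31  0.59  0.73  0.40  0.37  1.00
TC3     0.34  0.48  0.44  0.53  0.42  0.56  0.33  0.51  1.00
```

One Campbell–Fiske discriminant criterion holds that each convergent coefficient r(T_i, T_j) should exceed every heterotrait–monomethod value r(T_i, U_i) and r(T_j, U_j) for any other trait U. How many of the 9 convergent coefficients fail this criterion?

Convergent coefficients and their comparison sets:
TA (methods 1·2): 0.52 vs {0.54, 0.76, 0.22, 0.55} → fail.
TA (methods 1·3): 0.29 vs {0.54, 0.37, 0.22, 0.33} → fail.
TA (methods 2·3): 0.45 vs {0.76, 0.37, 0.55, 0.33} → fail.
TB (methods 1·2): 0.71 vs {0.54, 0.76, 0.46, 0.49} → fail.
TB (methods 1·3): 0.72 vs {0.54, 0.37, 0.46, 0.51} → pass.
TB (methods 2·3): 0.73 vs {0.76, 0.37, 0.49, 0.51} → fail.
TC (methods 1·2): 0.37 vs {0.22, 0.55, 0.46, 0.49} → fail.
TC (methods 1·3): 0.44 vs {0.22, 0.33, 0.46, 0.51} → fail.
TC (methods 2·3): 0.56 vs {0.55, 0.33, 0.49, 0.51} → pass.
7 of 9 fail.

7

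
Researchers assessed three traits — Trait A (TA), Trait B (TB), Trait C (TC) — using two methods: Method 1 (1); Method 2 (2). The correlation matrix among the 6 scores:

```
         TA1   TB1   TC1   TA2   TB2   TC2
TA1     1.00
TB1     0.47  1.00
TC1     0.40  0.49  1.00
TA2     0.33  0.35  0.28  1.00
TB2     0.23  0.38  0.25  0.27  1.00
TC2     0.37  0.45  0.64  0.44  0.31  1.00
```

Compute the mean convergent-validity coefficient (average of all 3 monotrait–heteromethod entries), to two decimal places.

Convergent values: 0.33, 0.38, 0.64; mean = 1.35/3 = 0.45.

0.45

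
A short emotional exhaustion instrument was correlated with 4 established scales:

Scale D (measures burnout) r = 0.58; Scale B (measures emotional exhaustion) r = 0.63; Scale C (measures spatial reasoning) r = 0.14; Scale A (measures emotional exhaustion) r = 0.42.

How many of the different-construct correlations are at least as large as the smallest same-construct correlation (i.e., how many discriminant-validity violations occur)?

1

Convergent (same construct = emotional exhaustion): Scale B, Scale A.
Smallest convergent = 0.42. Discriminant values: 0.58, 0.14; count ≥ 0.42 → 1.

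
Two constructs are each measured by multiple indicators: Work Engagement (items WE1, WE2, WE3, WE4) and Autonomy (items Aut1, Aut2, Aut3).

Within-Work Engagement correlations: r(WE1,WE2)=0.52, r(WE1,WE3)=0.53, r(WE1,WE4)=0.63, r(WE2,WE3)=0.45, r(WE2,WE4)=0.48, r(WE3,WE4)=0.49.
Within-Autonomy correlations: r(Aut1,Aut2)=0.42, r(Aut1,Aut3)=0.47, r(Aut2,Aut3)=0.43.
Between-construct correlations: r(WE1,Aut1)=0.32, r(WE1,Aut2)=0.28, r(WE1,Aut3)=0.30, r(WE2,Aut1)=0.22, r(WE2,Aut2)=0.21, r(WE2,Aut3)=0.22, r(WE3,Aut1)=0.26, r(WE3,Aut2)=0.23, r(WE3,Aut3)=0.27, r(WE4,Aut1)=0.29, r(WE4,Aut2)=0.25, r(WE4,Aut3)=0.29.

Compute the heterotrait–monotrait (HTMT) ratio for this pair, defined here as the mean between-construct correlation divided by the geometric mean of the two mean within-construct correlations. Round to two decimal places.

Mean heterotrait r = 3.14/12 = 0.2617.
Mean within-WE = 3.10/6 = 0.5167; mean within-Aut = 1.32/3 = 0.4400.
Geometric mean = √(0.5167 × 0.4400) = 0.4768.
HTMT = 0.2617 / 0.4768 = 0.55.

0.55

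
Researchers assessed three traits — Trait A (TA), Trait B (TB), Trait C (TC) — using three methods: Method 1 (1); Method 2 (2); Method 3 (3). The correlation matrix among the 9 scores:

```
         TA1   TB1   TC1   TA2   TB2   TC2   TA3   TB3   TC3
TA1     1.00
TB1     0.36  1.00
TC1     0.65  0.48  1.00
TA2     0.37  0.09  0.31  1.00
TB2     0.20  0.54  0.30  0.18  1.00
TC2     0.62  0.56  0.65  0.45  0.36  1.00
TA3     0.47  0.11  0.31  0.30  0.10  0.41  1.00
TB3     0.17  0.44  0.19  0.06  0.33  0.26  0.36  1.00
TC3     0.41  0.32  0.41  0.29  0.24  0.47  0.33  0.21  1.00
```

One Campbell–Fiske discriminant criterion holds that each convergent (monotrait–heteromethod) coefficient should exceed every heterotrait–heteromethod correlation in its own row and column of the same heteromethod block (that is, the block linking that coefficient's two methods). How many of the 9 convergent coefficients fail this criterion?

Convergent coefficients and their comparison sets:
TA (methods 1·2): 0.37 vs {0.20, 0.09, 0.62, 0.31} → fail.
TA (methods 1·3): 0.47 vs {0.17, 0.11, 0.41, 0.31} → pass.
TA (methods 2·3): 0.30 vs {0.06, 0.10, 0.29, 0.41} → fail.
TB (methods 1·2): 0.54 vs {0.09, 0.20, 0.56, 0.30} → fail.
TB (methods 1·3): 0.44 vs {0.11, 0.17, 0.32, 0.19} → pass.
TB (methods 2·3): 0.33 vs {0.10, 0.06, 0.24, 0.26} → pass.
TC (methods 1·2): 0.65 vs {0.31, 0.62, 0.30, 0.56} → pass.
TC (methods 1·3): 0.41 vs {0.31, 0.41, 0.19, 0.32} → fail.
TC (methods 2·3): 0.47 vs {0.41, 0.29, 0.26, 0.24} → pass.
4 of 9 fail.

4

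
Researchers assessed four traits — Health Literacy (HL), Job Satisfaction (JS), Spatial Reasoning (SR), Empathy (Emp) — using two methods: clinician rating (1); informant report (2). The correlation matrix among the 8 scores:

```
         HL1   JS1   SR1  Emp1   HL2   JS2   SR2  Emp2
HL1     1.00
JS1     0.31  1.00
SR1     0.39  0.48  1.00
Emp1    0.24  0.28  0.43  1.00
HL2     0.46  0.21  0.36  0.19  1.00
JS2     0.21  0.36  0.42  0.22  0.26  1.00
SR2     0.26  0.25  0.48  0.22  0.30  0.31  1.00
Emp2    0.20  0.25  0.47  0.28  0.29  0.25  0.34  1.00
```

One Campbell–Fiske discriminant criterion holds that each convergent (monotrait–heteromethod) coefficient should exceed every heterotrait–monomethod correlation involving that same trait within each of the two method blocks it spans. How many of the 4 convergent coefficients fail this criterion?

3

Convergent coefficients and their comparison sets:
HL (methods 1·2): 0.46 vs {0.31, 0.26, 0.39, 0.30, 0.24, 0.29} → pass.
JS (methods 1·2): 0.36 vs {0.31, 0.26, 0.48, 0.31, 0.28, 0.25} → fail.
SR (methods 1·2): 0.48 vs {0.39, 0.30, 0.48, 0.31, 0.43, 0.34} → fail.
Emp (methods 1·2): 0.28 vs {0.24, 0.29, 0.28, 0.25, 0.43, 0.34} → fail.
3 of 4 fail.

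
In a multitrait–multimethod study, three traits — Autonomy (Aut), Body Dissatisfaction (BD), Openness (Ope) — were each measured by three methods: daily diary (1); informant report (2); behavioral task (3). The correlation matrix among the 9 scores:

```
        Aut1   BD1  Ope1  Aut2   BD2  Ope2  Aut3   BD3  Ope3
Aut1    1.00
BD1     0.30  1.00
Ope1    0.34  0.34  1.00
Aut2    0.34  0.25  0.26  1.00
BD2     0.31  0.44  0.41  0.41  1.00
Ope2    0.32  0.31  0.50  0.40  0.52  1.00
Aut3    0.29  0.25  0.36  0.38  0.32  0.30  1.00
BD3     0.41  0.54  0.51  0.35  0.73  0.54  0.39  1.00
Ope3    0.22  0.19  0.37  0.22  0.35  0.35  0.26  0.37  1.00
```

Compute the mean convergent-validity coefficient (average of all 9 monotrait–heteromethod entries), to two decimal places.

Convergent values: 0.34, 0.29, 0.38, 0.44, 0.54, 0.73, 0.50, 0.37, 0.35; mean = 3.94/9 = 0.44.

0.44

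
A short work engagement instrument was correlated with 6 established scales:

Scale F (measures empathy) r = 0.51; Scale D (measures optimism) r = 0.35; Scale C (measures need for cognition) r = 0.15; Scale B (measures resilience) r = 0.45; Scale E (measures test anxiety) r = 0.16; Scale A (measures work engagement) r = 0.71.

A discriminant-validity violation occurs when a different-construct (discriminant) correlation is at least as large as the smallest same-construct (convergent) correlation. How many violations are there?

Convergent (same construct = work engagement): Scale A.
Smallest convergent = 0.71. Discriminant values: 0.51, 0.35, 0.15, 0.45, 0.16; count ≥ 0.71 → 0.

0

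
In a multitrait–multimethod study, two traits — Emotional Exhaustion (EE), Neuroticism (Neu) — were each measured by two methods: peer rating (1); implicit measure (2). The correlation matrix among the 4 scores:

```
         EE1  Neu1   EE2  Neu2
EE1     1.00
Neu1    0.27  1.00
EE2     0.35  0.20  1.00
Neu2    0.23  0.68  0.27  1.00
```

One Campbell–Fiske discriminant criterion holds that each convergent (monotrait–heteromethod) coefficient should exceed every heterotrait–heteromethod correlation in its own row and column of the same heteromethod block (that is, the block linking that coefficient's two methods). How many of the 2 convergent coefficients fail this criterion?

0

Convergent coefficients and their comparison sets:
EE (methods 1·2): 0.35 vs {0.23, 0.20} → pass.
Neu (methods 1·2): 0.68 vs {0.20, 0.23} → pass.
0 of 2 fail.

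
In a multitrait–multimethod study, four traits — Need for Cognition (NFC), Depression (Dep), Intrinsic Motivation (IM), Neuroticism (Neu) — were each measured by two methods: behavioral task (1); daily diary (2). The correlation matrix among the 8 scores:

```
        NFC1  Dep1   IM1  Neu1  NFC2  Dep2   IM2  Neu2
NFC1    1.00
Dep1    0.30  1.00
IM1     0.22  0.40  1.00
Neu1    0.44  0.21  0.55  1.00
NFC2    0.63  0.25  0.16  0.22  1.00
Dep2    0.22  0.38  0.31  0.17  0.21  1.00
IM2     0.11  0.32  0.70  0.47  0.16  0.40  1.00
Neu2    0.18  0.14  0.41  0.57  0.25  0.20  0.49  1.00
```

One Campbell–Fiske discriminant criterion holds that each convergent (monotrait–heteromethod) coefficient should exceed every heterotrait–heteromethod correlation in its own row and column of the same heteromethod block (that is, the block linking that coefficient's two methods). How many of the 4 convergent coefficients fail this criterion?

Each convergent coefficient versus the relevant comparison correlations:
NFC (methods 1·2): 0.63 vs {0.22, 0.25, 0.11, 0.16, 0.18, 0.22} → pass.
Dep (methods 1·2): 0.38 vs {0.25, 0.22, 0.32, 0.31, 0.14, 0.17} → pass.
IM (methods 1·2): 0.70 vs {0.16, 0.11, 0.31, 0.32, 0.41, 0.47} → pass.
Neu (methods 1·2): 0.57 vs {0.22, 0.18, 0.17, 0.14, 0.47, 0.41} → pass.
0 of 4 fail.

0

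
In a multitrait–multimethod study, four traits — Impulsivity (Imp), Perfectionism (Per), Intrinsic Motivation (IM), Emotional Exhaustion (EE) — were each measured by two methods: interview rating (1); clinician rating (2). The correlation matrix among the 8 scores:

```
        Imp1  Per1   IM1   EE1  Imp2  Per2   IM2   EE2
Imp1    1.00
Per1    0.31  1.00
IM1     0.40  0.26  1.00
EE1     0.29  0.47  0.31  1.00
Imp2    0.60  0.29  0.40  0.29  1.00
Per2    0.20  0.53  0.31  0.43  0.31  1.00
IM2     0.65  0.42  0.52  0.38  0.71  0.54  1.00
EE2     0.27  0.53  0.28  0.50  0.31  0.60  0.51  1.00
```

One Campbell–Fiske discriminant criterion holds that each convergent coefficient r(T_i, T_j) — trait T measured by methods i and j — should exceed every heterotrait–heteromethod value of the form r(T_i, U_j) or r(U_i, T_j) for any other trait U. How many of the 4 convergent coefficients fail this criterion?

Checking each validity diagonal entry against its comparison values:
Imp (methods 1·2): 0.60 vs {0.20, 0.29, 0.65, 0.40, 0.27, 0.29} → fail.
Per (methods 1·2): 0.53 vs {0.29, 0.20, 0.42, 0.31, 0.53, 0.43} → fail.
IM (methods 1·2): 0.52 vs {0.40, 0.65, 0.31, 0.42, 0.28, 0.38} → fail.
EE (methods 1·2): 0.50 vs {0.29, 0.27, 0.43, 0.53, 0.38, 0.28} → fail.
4 of 4 fail.

4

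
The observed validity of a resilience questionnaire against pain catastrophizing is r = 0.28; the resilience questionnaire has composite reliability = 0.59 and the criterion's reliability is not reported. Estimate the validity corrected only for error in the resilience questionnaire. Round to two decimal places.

0.36

Single correction: r_c = r_obs / √r_xx = 0.28 / √0.59 = 0.28 / 0.7681 ≈ 0.36.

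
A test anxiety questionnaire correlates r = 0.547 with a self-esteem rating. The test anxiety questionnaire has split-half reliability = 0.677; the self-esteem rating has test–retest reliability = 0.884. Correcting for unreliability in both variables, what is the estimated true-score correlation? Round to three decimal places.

0.707

r_true = r_obs / √(r_xx · r_yy) = 0.547 / √(0.677 × 0.884) = 0.547 / √0.598468 = 0.547 / 0.7736 ≈ 0.707.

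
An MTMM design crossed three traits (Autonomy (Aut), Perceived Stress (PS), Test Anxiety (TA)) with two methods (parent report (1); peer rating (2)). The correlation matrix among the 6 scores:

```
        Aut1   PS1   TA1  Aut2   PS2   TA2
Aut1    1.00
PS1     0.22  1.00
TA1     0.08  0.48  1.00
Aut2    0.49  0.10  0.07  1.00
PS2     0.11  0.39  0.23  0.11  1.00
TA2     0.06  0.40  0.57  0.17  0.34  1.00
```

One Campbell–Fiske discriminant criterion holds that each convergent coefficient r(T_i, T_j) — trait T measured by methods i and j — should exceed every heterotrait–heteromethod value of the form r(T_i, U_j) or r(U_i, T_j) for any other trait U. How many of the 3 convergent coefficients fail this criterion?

1

Checking each validity diagonal entry against its comparison values:
Aut (methods 1·2): 0.49 vs {0.11, 0.10, 0.06, 0.07} → pass.
PS (methods 1·2): 0.39 vs {0.10, 0.11, 0.40, 0.23} → fail.
TA (methods 1·2): 0.57 vs {0.07, 0.06, 0.23, 0.40} → pass.
1 of 3 fail.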